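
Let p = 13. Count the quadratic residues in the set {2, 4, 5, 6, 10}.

2

(2/13) = -1 → non-residue.
(4/13) = +1 → QR.
(5/13) = -1 → non-residue.
(6/13) = -1 → non-residue.
(10/13) = +1 → QR.
Total quadratic residues among the 5: 2.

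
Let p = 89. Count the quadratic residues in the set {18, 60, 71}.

2

(18/89) = +1 → QR.
(60/89) = -1 → non-residue.
(71/89) = +1 → QR.
Total quadratic residues among the 3: 2.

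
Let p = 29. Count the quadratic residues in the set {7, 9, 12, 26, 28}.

3

(7/29) = +1 → QR.
(9/29) = +1 → QR.
(12/29) = -1 → non-residue.
(26/29) = -1 → non-residue.
(28/29) = +1 → QR.
Total quadratic residues among the 5: 3.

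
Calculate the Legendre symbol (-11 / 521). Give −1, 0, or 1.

1

First reduce: -11 ≡ 510 (mod 521).
Pull out 2: since 521 ≡ 1 (mod 8), (2/521) = +1.
Reciprocity: 255 ≡ 3 and 521 ≡ 1 (mod 4), so (255/521) = +(521/255).
Reduce top mod 255: now compute (11/255).
Reciprocity: 11 ≡ 3 and 255 ≡ 3 (mod 4), so (11/255) = −(255/11).
Reduce top mod 11: now compute (2/11).
Pull out 2: since 11 ≡ 3 (mod 8), (2/11) = -1.
Reached (1/11) = 1. Collecting the sign flips along the way, the symbol is +1.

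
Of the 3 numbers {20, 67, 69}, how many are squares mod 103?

(20/103) = -1 → non-residue.
(67/103) = -1 → non-residue.
(69/103) = -1 → non-residue.
Total quadratic residues among the 3: 0.

0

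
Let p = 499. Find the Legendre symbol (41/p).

Euler's criterion: (41/499) ≡ 41^249 (mod 499).
41^2 ≡ 184 (mod 499)
41^4 ≡ 423 (mod 499)
41^8 ≡ 287 (mod 499)
41^16 ≡ 34 (mod 499)
41^32 ≡ 158 (mod 499)
41^64 ≡ 14 (mod 499)
41^128 ≡ 196 (mod 499)
41^249 = 41^(128+64+32+16+8+1) ≡ 498 (mod 499).
Result is 498 ≡ −1, so (41/499) = −1.

-1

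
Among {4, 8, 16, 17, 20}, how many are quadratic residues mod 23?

3

(4/23) = +1 → QR.
(8/23) = +1 → QR.
(16/23) = +1 → QR.
(17/23) = -1 → non-residue.
(20/23) = -1 → non-residue.
Total quadratic residues among the 5: 3.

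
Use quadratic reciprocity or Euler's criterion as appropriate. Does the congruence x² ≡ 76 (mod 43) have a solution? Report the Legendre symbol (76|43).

-1

First reduce: 76 ≡ 33 (mod 43).
Reciprocity: 33 ≡ 1 and 43 ≡ 3 (mod 4), so (33/43) = +(43/33).
Reduce top mod 33: now compute (10/33).
Pull out 2: since 33 ≡ 1 (mod 8), (2/33) = +1.
Reciprocity: 5 ≡ 1 and 33 ≡ 1 (mod 4), so (5/33) = +(33/5).
Reduce top mod 5: now compute (3/5).
Reciprocity: 3 ≡ 3 and 5 ≡ 1 (mod 4), so (3/5) = +(5/3).
Reduce top mod 3: now compute (2/3).
Pull out 2: since 3 ≡ 3 (mod 8), (2/3) = -1.
Reached (1/3) = 1. Collecting the sign flips along the way, the symbol is -1.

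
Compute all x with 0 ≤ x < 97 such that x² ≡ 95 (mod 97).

97 ≡ 1 (mod 4), so we find a root by search.
Trying successive values, 17² = 289 ≡ 95 (mod 97). The other root is 97 − 17 = 80.

17, 80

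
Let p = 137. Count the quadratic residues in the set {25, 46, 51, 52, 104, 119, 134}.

(25/137) = +1 → QR.
(46/137) = -1 → non-residue.
(51/137) = -1 → non-residue.
(52/137) = -1 → non-residue.
(104/137) = -1 → non-residue.
(119/137) = +1 → QR.
(134/137) = -1 → non-residue.
Total quadratic residues among the 7: 2.

2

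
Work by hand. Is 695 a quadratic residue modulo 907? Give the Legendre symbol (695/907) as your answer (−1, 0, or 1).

-1

Reciprocity: 695 ≡ 3 and 907 ≡ 3 (mod 4), so (695/907) = −(907/695).
Reduce top mod 695: now compute (212/695).
Pull out 2^2: since 695 ≡ 7 (mod 8), (2/695) = +1, so (2/695)^2 = +1.
Reciprocity: 53 ≡ 1 and 695 ≡ 3 (mod 4), so (53/695) = +(695/53).
Reduce top mod 53: now compute (6/53).
Pull out 2: since 53 ≡ 5 (mod 8), (2/53) = -1.
Reciprocity: 3 ≡ 3 and 53 ≡ 1 (mod 4), so (3/53) = +(53/3).
Reduce top mod 3: now compute (2/3).
Pull out 2: since 3 ≡ 3 (mod 8), (2/3) = -1.
Reached (1/3) = 1. Collecting the sign flips along the way, the symbol is -1.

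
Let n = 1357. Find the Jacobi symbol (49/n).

1

Reciprocity: 49 ≡ 1 and 1357 ≡ 1 (mod 4), so (49/1357) = +(1357/49).
Reduce top mod 49: now compute (34/49).
Pull out 2: since 49 ≡ 1 (mod 8), (2/49) = +1.
Reciprocity: 17 ≡ 1 and 49 ≡ 1 (mod 4), so (17/49) = +(49/17).
Reduce top mod 17: now compute (15/17).
Reciprocity: 15 ≡ 3 and 17 ≡ 1 (mod 4), so (15/17) = +(17/15).
Reduce top mod 15: now compute (2/15).
Pull out 2: since 15 ≡ 7 (mod 8), (2/15) = +1.
Reached (1/15) = 1. Collecting the sign flips along the way, the symbol is +1.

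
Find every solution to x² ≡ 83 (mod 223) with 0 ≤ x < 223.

23, 200

Since 223 ≡ 3 (mod 4), a square root of 83 is 83^((223+1)/4) = 83^56 mod 223.
Repeated squaring: 83^2≡199, 83^4≡130, 83^8≡175, 83^16≡74, 83^32≡124 (mod 223).
83^56 = 83^(32+16+8) ≡ 200 (mod 223).
Check: 200² = 40000 ≡ 83 (mod 223). The two roots are 23 and 200.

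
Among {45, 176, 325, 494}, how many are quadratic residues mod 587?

(45/587) = -1 → non-residue.
(176/587) = -1 → non-residue.
(325/587) = -1 → non-residue.
(494/587) = -1 → non-residue.
Total quadratic residues among the 4: 0.

0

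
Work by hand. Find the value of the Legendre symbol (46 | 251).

-1

Pull out 2: since 251 ≡ 3 (mod 8), (2/251) = -1.
Reciprocity: 23 ≡ 3 and 251 ≡ 3 (mod 4), so (23/251) = −(251/23).
Reduce top mod 23: now compute (21/23).
Reciprocity: 21 ≡ 1 and 23 ≡ 3 (mod 4), so (21/23) = +(23/21).
Reduce top mod 21: now compute (2/21).
Pull out 2: since 21 ≡ 5 (mod 8), (2/21) = -1.
Reached (1/21) = 1. Collecting the sign flips along the way, the symbol is -1.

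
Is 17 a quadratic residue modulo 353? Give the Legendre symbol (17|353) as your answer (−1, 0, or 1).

1

Reciprocity: 17 ≡ 1 and 353 ≡ 1 (mod 4), so (17/353) = +(353/17).
Reduce top mod 17: now compute (13/17).
Reciprocity: 13 ≡ 1 and 17 ≡ 1 (mod 4), so (13/17) = +(17/13).
Reduce top mod 13: now compute (4/13).
Pull out 2^2: since 13 ≡ 5 (mod 8), (2/13) = -1, so (2/13)^2 = +1.
Reached (1/13) = 1. Collecting the sign flips along the way, the symbol is +1.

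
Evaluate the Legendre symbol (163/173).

Reciprocity: 163 ≡ 3 and 173 ≡ 1 (mod 4), so (163/173) = +(173/163).
Reduce top mod 163: now compute (10/163).
Pull out 2: since 163 ≡ 3 (mod 8), (2/163) = -1.
Reciprocity: 5 ≡ 1 and 163 ≡ 3 (mod 4), so (5/163) = +(163/5).
Reduce top mod 5: now compute (3/5).
Reciprocity: 3 ≡ 3 and 5 ≡ 1 (mod 4), so (3/5) = +(5/3).
Reduce top mod 3: now compute (2/3).
Pull out 2: since 3 ≡ 3 (mod 8), (2/3) = -1.
Reached (1/3) = 1. Collecting the sign flips along the way, the symbol is +1.

1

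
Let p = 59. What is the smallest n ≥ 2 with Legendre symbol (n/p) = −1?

2

(2/59) = −1, so 2 is the smallest positive non-residue mod 59.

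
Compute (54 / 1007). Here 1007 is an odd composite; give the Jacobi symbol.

1

Pull out 2: since 1007 ≡ 7 (mod 8), (2/1007) = +1.
Reciprocity: 27 ≡ 3 and 1007 ≡ 3 (mod 4), so (27/1007) = −(1007/27).
Reduce top mod 27: now compute (8/27).
Pull out 2^3: since 27 ≡ 3 (mod 8), (2/27) = -1, so (2/27)^3 = -1.
Reached (1/27) = 1. Collecting the sign flips along the way, the symbol is +1.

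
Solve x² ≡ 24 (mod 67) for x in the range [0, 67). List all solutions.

15, 52

Since 67 ≡ 3 (mod 4), a square root of 24 is 24^((67+1)/4) = 24^17 mod 67.
Repeated squaring: 24^2≡40, 24^4≡59, 24^8≡64, 24^16≡9 (mod 67).
24^17 = 24^(16+1) ≡ 15 (mod 67).
Check: 15² = 225 ≡ 24 (mod 67). The two roots are 15 and 52.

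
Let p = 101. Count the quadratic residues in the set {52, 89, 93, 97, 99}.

(52/101) = +1 → QR.
(89/101) = -1 → non-residue.
(93/101) = -1 → non-residue.
(97/101) = +1 → QR.
(99/101) = -1 → non-residue.
Total quadratic residues among the 5: 2.

2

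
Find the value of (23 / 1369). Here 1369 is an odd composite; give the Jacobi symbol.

Reciprocity: 23 ≡ 3 and 1369 ≡ 1 (mod 4), so (23/1369) = +(1369/23).
Reduce top mod 23: now compute (12/23).
Pull out 2^2: since 23 ≡ 7 (mod 8), (2/23) = +1, so (2/23)^2 = +1.
Reciprocity: 3 ≡ 3 and 23 ≡ 3 (mod 4), so (3/23) = −(23/3).
Reduce top mod 3: now compute (2/3).
Pull out 2: since 3 ≡ 3 (mod 8), (2/3) = -1.
Reached (1/3) = 1. Collecting the sign flips along the way, the symbol is +1.

1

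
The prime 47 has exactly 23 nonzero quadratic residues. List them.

Square k = 1,…,23 (k and 47−k give the same square):
1²=1, 2²=4, 3²=9, 4²=16, 5²=25, 6²=36, 7²≡2, 8²≡17, 9²≡34, 10²≡6, 11²≡27, 12²≡3, 13²≡28, 14²≡8, 15²≡37, 16²≡21, 17²≡7, 18²≡42, 19²≡32, 20²≡24, 21²≡18, 22²≡14, 23²≡12 (mod 47).
So the quadratic residues mod 47 are {1, 2, 3, 4, 6, 7, 8, 9, 12, 14, 16, 17, 18, 21, 24, 25, 27, 28, 32, 34, 36, 37, 42}.

1, 2, 3, 4, 6, 7, 8, 9, 12, 14, 16, 17, 18, 21, 24, 25, 27, 28, 32, 34, 36, 37, 42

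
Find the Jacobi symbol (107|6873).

1

Reciprocity: 107 ≡ 3 and 6873 ≡ 1 (mod 4), so (107/6873) = +(6873/107).
Reduce top mod 107: now compute (25/107).
Reciprocity: 25 ≡ 1 and 107 ≡ 3 (mod 4), so (25/107) = +(107/25).
Reduce top mod 25: now compute (7/25).
Reciprocity: 7 ≡ 3 and 25 ≡ 1 (mod 4), so (7/25) = +(25/7).
Reduce top mod 7: now compute (4/7).
Pull out 2^2: since 7 ≡ 7 (mod 8), (2/7) = +1, so (2/7)^2 = +1.
Reached (1/7) = 1. Collecting the sign flips along the way, the symbol is +1.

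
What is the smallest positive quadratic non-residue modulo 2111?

7

(2/2111) = +1, so 2 is a residue.
(3/2111) = +1, so 3 is a residue.
(4/2111) = +1, so 4 is a residue.
(5/2111) = +1, so 5 is a residue.
(6/2111) = +1, so 6 is a residue.
(7/2111) = −1, so 7 is the smallest positive non-residue mod 2111.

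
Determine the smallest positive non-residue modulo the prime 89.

(2/89) = +1, so 2 is a residue.
(3/89) = −1, so 3 is the smallest positive non-residue mod 89.

3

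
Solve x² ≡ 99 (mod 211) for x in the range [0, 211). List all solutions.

Since 211 ≡ 3 (mod 4), a square root of 99 is 99^((211+1)/4) = 99^53 mod 211.
Repeated squaring: 99^2≡95, 99^4≡163, 99^8≡194, 99^16≡78, 99^32≡176 (mod 211).
99^53 = 99^(32+16+4+1) ≡ 47 (mod 211).
Check: 47² = 2209 ≡ 99 (mod 211). The two roots are 47 and 164.

47, 164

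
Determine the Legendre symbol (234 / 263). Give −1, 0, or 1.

1

Pull out 2: since 263 ≡ 7 (mod 8), (2/263) = +1.
Reciprocity: 117 ≡ 1 and 263 ≡ 3 (mod 4), so (117/263) = +(263/117).
Reduce top mod 117: now compute (29/117).
Reciprocity: 29 ≡ 1 and 117 ≡ 1 (mod 4), so (29/117) = +(117/29).
Reduce top mod 29: now compute (1/29).
Reached (1/29) = 1. Collecting the sign flips along the way, the symbol is +1.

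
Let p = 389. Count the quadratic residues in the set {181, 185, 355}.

(181/389) = +1 → QR.
(185/389) = -1 → non-residue.
(355/389) = -1 → non-residue.
Total quadratic residues among the 3: 1.

1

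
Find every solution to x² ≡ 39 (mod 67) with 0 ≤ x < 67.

Since 67 ≡ 3 (mod 4), a square root of 39 is 39^((67+1)/4) = 39^17 mod 67.
Repeated squaring: 39^2≡47, 39^4≡65, 39^8≡4, 39^16≡16 (mod 67).
39^17 = 39^(16+1) ≡ 21 (mod 67).
Check: 21² = 441 ≡ 39 (mod 67). The two roots are 21 and 46.

21, 46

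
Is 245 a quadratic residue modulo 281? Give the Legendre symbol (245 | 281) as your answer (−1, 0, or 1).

1

Euler's criterion: (245/281) ≡ 245^140 (mod 281).
245^2 ≡ 172 (mod 281)
245^4 ≡ 79 (mod 281)
245^8 ≡ 59 (mod 281)
245^16 ≡ 109 (mod 281)
245^32 ≡ 79 (mod 281)
245^64 ≡ 59 (mod 281)
245^128 ≡ 109 (mod 281)
245^140 = 245^(128+8+4) ≡ 1 (mod 281).
Result is 1, so (245/281) = 1.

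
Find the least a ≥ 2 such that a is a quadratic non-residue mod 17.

(2/17) = +1, so 2 is a residue.
(3/17) = −1, so 3 is the smallest positive non-residue mod 17.

3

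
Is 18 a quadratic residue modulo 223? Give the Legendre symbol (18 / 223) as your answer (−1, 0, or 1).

1

Pull out 2: since 223 ≡ 7 (mod 8), (2/223) = +1.
Reciprocity: 9 ≡ 1 and 223 ≡ 3 (mod 4), so (9/223) = +(223/9).
Reduce top mod 9: now compute (7/9).
Reciprocity: 7 ≡ 3 and 9 ≡ 1 (mod 4), so (7/9) = +(9/7).
Reduce top mod 7: now compute (2/7).
Pull out 2: since 7 ≡ 7 (mod 8), (2/7) = +1.
Reached (1/7) = 1. Collecting the sign flips along the way, the symbol is +1.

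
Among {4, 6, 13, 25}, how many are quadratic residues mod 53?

4

(4/53) = +1 → QR.
(6/53) = +1 → QR.
(13/53) = +1 → QR.
(25/53) = +1 → QR.
Total quadratic residues among the 4: 4.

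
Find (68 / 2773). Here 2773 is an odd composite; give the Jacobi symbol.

Pull out 2^2: since 2773 ≡ 5 (mod 8), (2/2773) = -1, so (2/2773)^2 = +1.
Reciprocity: 17 ≡ 1 and 2773 ≡ 1 (mod 4), so (17/2773) = +(2773/17).
Reduce top mod 17: now compute (2/17).
Pull out 2: since 17 ≡ 1 (mod 8), (2/17) = +1.
Reached (1/17) = 1. Collecting the sign flips along the way, the symbol is +1.

1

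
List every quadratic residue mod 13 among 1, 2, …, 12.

Square k = 1,…,6 (k and 13−k give the same square):
1²=1, 2²=4, 3²=9, 4²≡3, 5²≡12, 6²≡10 (mod 13).
So the quadratic residues mod 13 are {1, 3, 4, 9, 10, 12}.

1 3 4 9 10 12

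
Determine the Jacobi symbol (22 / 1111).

0

Pull out 2: since 1111 ≡ 7 (mod 8), (2/1111) = +1.
Reciprocity: 11 ≡ 3 and 1111 ≡ 3 (mod 4), so (11/1111) = −(1111/11).
Reduce top mod 11: now compute (0/11).
Top reduces to 0: gcd > 1, so the symbol is 0.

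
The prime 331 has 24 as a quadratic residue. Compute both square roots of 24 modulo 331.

149, 182

Since 331 ≡ 3 (mod 4), a square root of 24 is 24^((331+1)/4) = 24^83 mod 331.
Repeated squaring: 24^2≡245, 24^4≡114, 24^8≡87, 24^16≡287, 24^32≡281, 24^64≡183 (mod 331).
24^83 = 24^(64+16+2+1) ≡ 149 (mod 331).
Check: 149² = 22201 ≡ 24 (mod 331). The two roots are 149 and 182.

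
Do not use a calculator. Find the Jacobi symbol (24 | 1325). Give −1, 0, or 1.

1

Pull out 2^3: since 1325 ≡ 5 (mod 8), (2/1325) = -1, so (2/1325)^3 = -1.
Reciprocity: 3 ≡ 3 and 1325 ≡ 1 (mod 4), so (3/1325) = +(1325/3).
Reduce top mod 3: now compute (2/3).
Pull out 2: since 3 ≡ 3 (mod 8), (2/3) = -1.
Reached (1/3) = 1. Collecting the sign flips along the way, the symbol is +1.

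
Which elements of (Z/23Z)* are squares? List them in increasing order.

1, 2, 3, 4, 6, 8, 9, 12, 13, 16, 18

Square k = 1,…,11 (k and 23−k give the same square):
1²=1, 2²=4, 3²=9, 4²=16, 5²≡2, 6²≡13, 7²≡3, 8²≡18, 9²≡12, 10²≡8, 11²≡6 (mod 23).
So the quadratic residues mod 23 are {1, 2, 3, 4, 6, 8, 9, 12, 13, 16, 18}.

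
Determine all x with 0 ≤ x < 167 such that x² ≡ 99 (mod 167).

44, 123

Since 167 ≡ 3 (mod 4), a square root of 99 is 99^((167+1)/4) = 99^42 mod 167.
Repeated squaring: 99^2≡115, 99^4≡32, 99^8≡22, 99^16≡150, 99^32≡122 (mod 167).
99^42 = 99^(32+8+2) ≡ 44 (mod 167).
Check: 44² = 1936 ≡ 99 (mod 167). The two roots are 44 and 123.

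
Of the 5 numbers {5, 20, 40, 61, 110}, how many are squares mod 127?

(5/127) = -1 → non-residue.
(20/127) = -1 → non-residue.
(40/127) = -1 → non-residue.
(61/127) = +1 → QR.
(110/127) = -1 → non-residue.
Total quadratic residues among the 5: 1.

1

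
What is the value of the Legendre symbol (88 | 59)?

1

First reduce: 88 ≡ 29 (mod 59).
Reciprocity: 29 ≡ 1 and 59 ≡ 3 (mod 4), so (29/59) = +(59/29).
Reduce top mod 29: now compute (1/29).
Reached (1/29) = 1. Collecting the sign flips along the way, the symbol is +1.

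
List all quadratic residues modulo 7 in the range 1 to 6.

Square k = 1,…,3 (k and 7−k give the same square):
1²=1, 2²=4, 3²≡2 (mod 7).
So the quadratic residues mod 7 are {1, 2, 4}.

1,2,4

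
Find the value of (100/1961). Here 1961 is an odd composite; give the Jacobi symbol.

1

Pull out 2^2: since 1961 ≡ 1 (mod 8), (2/1961) = +1, so (2/1961)^2 = +1.
Reciprocity: 25 ≡ 1 and 1961 ≡ 1 (mod 4), so (25/1961) = +(1961/25).
Reduce top mod 25: now compute (11/25).
Reciprocity: 11 ≡ 3 and 25 ≡ 1 (mod 4), so (11/25) = +(25/11).
Reduce top mod 11: now compute (3/11).
Reciprocity: 3 ≡ 3 and 11 ≡ 3 (mod 4), so (3/11) = −(11/3).
Reduce top mod 3: now compute (2/3).
Pull out 2: since 3 ≡ 3 (mod 8), (2/3) = -1.
Reached (1/3) = 1. Collecting the sign flips along the way, the symbol is +1.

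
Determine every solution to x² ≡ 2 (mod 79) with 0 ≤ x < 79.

Since 79 ≡ 3 (mod 4), a square root of 2 is 2^((79+1)/4) = 2^20 mod 79.
Repeated squaring: 2^2≡4, 2^4≡16, 2^8≡19, 2^16≡45 (mod 79).
2^20 = 2^(16+4) ≡ 9 (mod 79).
Check: 9² = 81 ≡ 2 (mod 79). The two roots are 9 and 70.

9, 70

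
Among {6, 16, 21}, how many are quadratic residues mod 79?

2

(6/79) = -1 → non-residue.
(16/79) = +1 → QR.
(21/79) = +1 → QR.
Total quadratic residues among the 3: 2.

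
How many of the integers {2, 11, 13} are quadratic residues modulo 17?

2

(2/17) = +1 → QR.
(11/17) = -1 → non-residue.
(13/17) = +1 → QR.
Total quadratic residues among the 3: 2.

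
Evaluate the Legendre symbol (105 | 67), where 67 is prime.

-1

Euler's criterion: (105/67) ≡ 38^33 (mod 67).
38^2 ≡ 37 (mod 67)
38^4 ≡ 29 (mod 67)
38^8 ≡ 37 (mod 67)
38^16 ≡ 29 (mod 67)
38^32 ≡ 37 (mod 67)
38^33 = 38^(32+1) ≡ 66 (mod 67).
Result is 66 ≡ −1, so (105/67) = −1.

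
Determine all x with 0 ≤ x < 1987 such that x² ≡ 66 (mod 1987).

Since 1987 ≡ 3 (mod 4), a square root of 66 is 66^((1987+1)/4) = 66^497 mod 1987.
Repeated squaring: 66^2≡382, 66^4≡873, 66^8≡1108, 66^16≡1685, 66^32≡1789, 66^64≡1451, 66^128≡1168, 66^256≡1142 (mod 1987).
66^497 = 66^(256+128+64+32+16+1) ≡ 1441 (mod 1987).
Check: 1441² = 2076481 ≡ 66 (mod 1987). The two roots are 546 and 1441.

546, 1441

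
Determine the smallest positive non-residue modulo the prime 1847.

(2/1847) = +1, so 2 is a residue.
(3/1847) = +1, so 3 is a residue.
(4/1847) = +1, so 4 is a residue.
(5/1847) = −1, so 5 is the smallest positive non-residue mod 1847.

5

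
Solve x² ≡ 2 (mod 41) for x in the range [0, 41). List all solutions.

41 ≡ 1 (mod 4), so we find a root by search.
Trying successive values, 17² = 289 ≡ 2 (mod 41). The other root is 41 − 17 = 24.

17, 24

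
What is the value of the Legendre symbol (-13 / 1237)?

-1

First reduce: -13 ≡ 1224 (mod 1237).
Pull out 2^3: since 1237 ≡ 5 (mod 8), (2/1237) = -1, so (2/1237)^3 = -1.
Reciprocity: 153 ≡ 1 and 1237 ≡ 1 (mod 4), so (153/1237) = +(1237/153).
Reduce top mod 153: now compute (13/153).
Reciprocity: 13 ≡ 1 and 153 ≡ 1 (mod 4), so (13/153) = +(153/13).
Reduce top mod 13: now compute (10/13).
Pull out 2: since 13 ≡ 5 (mod 8), (2/13) = -1.
Reciprocity: 5 ≡ 1 and 13 ≡ 1 (mod 4), so (5/13) = +(13/5).
Reduce top mod 5: now compute (3/5).
Reciprocity: 3 ≡ 3 and 5 ≡ 1 (mod 4), so (3/5) = +(5/3).
Reduce top mod 3: now compute (2/3).
Pull out 2: since 3 ≡ 3 (mod 8), (2/3) = -1.
Reached (1/3) = 1. Collecting the sign flips along the way, the symbol is -1.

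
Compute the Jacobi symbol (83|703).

1

Reciprocity: 83 ≡ 3 and 703 ≡ 3 (mod 4), so (83/703) = −(703/83).
Reduce top mod 83: now compute (39/83).
Reciprocity: 39 ≡ 3 and 83 ≡ 3 (mod 4), so (39/83) = −(83/39).
Reduce top mod 39: now compute (5/39).
Reciprocity: 5 ≡ 1 and 39 ≡ 3 (mod 4), so (5/39) = +(39/5).
Reduce top mod 5: now compute (4/5).
Pull out 2^2: since 5 ≡ 5 (mod 8), (2/5) = -1, so (2/5)^2 = +1.
Reached (1/5) = 1. Collecting the sign flips along the way, the symbol is +1.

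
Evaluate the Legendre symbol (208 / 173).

Euler's criterion: (208/173) ≡ 35^86 (mod 173).
35^2 ≡ 14 (mod 173)
35^4 ≡ 23 (mod 173)
35^8 ≡ 10 (mod 173)
35^16 ≡ 100 (mod 173)
35^32 ≡ 139 (mod 173)
35^64 ≡ 118 (mod 173)
35^86 = 35^(64+16+4+2) ≡ 1 (mod 173).
Result is 1, so (208/173) = 1.

1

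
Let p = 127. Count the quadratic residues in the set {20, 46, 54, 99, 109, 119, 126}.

1

(20/127) = -1 → non-residue.
(46/127) = -1 → non-residue.
(54/127) = -1 → non-residue.
(99/127) = +1 → QR.
(109/127) = -1 → non-residue.
(119/127) = -1 → non-residue.
(126/127) = -1 → non-residue.
Total quadratic residues among the 7: 1.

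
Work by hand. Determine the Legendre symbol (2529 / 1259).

-1

First reduce: 2529 ≡ 11 (mod 1259).
Reciprocity: 11 ≡ 3 and 1259 ≡ 3 (mod 4), so (11/1259) = −(1259/11).
Reduce top mod 11: now compute (5/11).
Reciprocity: 5 ≡ 1 and 11 ≡ 3 (mod 4), so (5/11) = +(11/5).
Reduce top mod 5: now compute (1/5).
Reached (1/5) = 1. Collecting the sign flips along the way, the symbol is -1.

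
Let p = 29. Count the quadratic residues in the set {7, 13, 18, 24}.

3

(7/29) = +1 → QR.
(13/29) = +1 → QR.
(18/29) = -1 → non-residue.
(24/29) = +1 → QR.
Total quadratic residues among the 4: 3.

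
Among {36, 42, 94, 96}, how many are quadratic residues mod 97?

(36/97) = +1 → QR.
(42/97) = -1 → non-residue.
(94/97) = +1 → QR.
(96/97) = +1 → QR.
Total quadratic residues among the 4: 3.

3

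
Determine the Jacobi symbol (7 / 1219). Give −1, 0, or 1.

Reciprocity: 7 ≡ 3 and 1219 ≡ 3 (mod 4), so (7/1219) = −(1219/7).
Reduce top mod 7: now compute (1/7).
Reached (1/7) = 1. Collecting the sign flips along the way, the symbol is -1.

-1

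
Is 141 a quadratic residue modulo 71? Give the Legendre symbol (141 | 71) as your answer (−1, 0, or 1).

First reduce: 141 ≡ 70 (mod 71).
Pull out 2: since 71 ≡ 7 (mod 8), (2/71) = +1.
Reciprocity: 35 ≡ 3 and 71 ≡ 3 (mod 4), so (35/71) = −(71/35).
Reduce top mod 35: now compute (1/35).
Reached (1/35) = 1. Collecting the sign flips along the way, the symbol is -1.

-1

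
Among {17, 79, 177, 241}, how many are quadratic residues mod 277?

(17/277) = -1 → non-residue.
(79/277) = +1 → QR.
(177/277) = +1 → QR.
(241/277) = +1 → QR.
Total quadratic residues among the 4: 3.

3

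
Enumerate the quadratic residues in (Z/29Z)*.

1, 4, 5, 6, 7, 9, 13, 16, 20, 22, 23, 24, 25, 28

Square k = 1,…,14 (k and 29−k give the same square):
1²=1, 2²=4, 3²=9, 4²=16, 5²=25, 6²≡7, 7²≡20, 8²≡6, 9²≡23, 10²≡13, 11²≡5, 12²≡28, 13²≡24, 14²≡22 (mod 29).
So the quadratic residues mod 29 are {1, 4, 5, 6, 7, 9, 13, 16, 20, 22, 23, 24, 25, 28}.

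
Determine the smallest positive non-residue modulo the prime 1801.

11

(2/1801) = +1, so 2 is a residue.
(3/1801) = +1, so 3 is a residue.
(4/1801) = +1, so 4 is a residue.
(5/1801) = +1, so 5 is a residue.
(6/1801) = +1, so 6 is a residue.
(7/1801) = +1, so 7 is a residue.
(8/1801) = +1, so 8 is a residue.
(9/1801) = +1, so 9 is a residue.
(10/1801) = +1, so 10 is a residue.
(11/1801) = −1, so 11 is the smallest positive non-residue mod 1801.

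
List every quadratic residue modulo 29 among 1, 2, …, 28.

Square k = 1,…,14 (k and 29−k give the same square):
1²=1, 2²=4, 3²=9, 4²=16, 5²=25, 6²≡7, 7²≡20, 8²≡6, 9²≡23, 10²≡13, 11²≡5, 12²≡28, 13²≡24, 14²≡22 (mod 29).
So the quadratic residues mod 29 are {1, 4, 5, 6, 7, 9, 13, 16, 20, 22, 23, 24, 25, 28}.

1 4 5 6 7 9 13 16 20 22 23 24 25 28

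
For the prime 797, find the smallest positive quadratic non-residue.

2

(2/797) = −1, so 2 is the smallest positive non-residue mod 797.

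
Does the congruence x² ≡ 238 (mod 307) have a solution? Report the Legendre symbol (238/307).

-1

Pull out 2: since 307 ≡ 3 (mod 8), (2/307) = -1.
Reciprocity: 119 ≡ 3 and 307 ≡ 3 (mod 4), so (119/307) = −(307/119).
Reduce top mod 119: now compute (69/119).
Reciprocity: 69 ≡ 1 and 119 ≡ 3 (mod 4), so (69/119) = +(119/69).
Reduce top mod 69: now compute (50/69).
Pull out 2: since 69 ≡ 5 (mod 8), (2/69) = -1.
Reciprocity: 25 ≡ 1 and 69 ≡ 1 (mod 4), so (25/69) = +(69/25).
Reduce top mod 25: now compute (19/25).
Reciprocity: 19 ≡ 3 and 25 ≡ 1 (mod 4), so (19/25) = +(25/19).
Reduce top mod 19: now compute (6/19).
Pull out 2: since 19 ≡ 3 (mod 8), (2/19) = -1.
Reciprocity: 3 ≡ 3 and 19 ≡ 3 (mod 4), so (3/19) = −(19/3).
Reduce top mod 3: now compute (1/3).
Reached (1/3) = 1. Collecting the sign flips along the way, the symbol is -1.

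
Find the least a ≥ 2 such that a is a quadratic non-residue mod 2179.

(2/2179) = −1, so 2 is the smallest positive non-residue mod 2179.

2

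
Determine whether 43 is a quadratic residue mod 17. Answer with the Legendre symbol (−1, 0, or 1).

1

Euler's criterion: (43/17) ≡ 9^8 (mod 17).
9^2 ≡ 13 (mod 17)
9^4 ≡ 16 (mod 17)
9^8 ≡ 1 (mod 17)
9^8 = 9^(8) ≡ 1 (mod 17).
Result is 1, so (43/17) = 1.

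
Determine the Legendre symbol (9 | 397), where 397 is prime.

Euler's criterion: (9/397) ≡ 9^198 (mod 397).
9^2 ≡ 81 (mod 397)
9^4 ≡ 209 (mod 397)
9^8 ≡ 11 (mod 397)
9^16 ≡ 121 (mod 397)
9^32 ≡ 349 (mod 397)
9^64 ≡ 319 (mod 397)
9^128 ≡ 129 (mod 397)
9^198 = 9^(128+64+4+2) ≡ 1 (mod 397).
Result is 1, so (9/397) = 1.

1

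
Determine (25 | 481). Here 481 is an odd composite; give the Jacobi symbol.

1

Reciprocity: 25 ≡ 1 and 481 ≡ 1 (mod 4), so (25/481) = +(481/25).
Reduce top mod 25: now compute (6/25).
Pull out 2: since 25 ≡ 1 (mod 8), (2/25) = +1.
Reciprocity: 3 ≡ 3 and 25 ≡ 1 (mod 4), so (3/25) = +(25/3).
Reduce top mod 3: now compute (1/3).
Reached (1/3) = 1. Collecting the sign flips along the way, the symbol is +1.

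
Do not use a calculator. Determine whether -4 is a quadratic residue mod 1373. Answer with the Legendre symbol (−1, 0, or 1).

First reduce: -4 ≡ 1369 (mod 1373).
Reciprocity: 1369 ≡ 1 and 1373 ≡ 1 (mod 4), so (1369/1373) = +(1373/1369).
Reduce top mod 1369: now compute (4/1369).
Pull out 2^2: since 1369 ≡ 1 (mod 8), (2/1369) = +1, so (2/1369)^2 = +1.
Reached (1/1369) = 1. Collecting the sign flips along the way, the symbol is +1.

1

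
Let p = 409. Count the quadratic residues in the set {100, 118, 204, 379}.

(100/409) = +1 → QR.
(118/409) = -1 → non-residue.
(204/409) = +1 → QR.
(379/409) = +1 → QR.
Total quadratic residues among the 4: 3.

3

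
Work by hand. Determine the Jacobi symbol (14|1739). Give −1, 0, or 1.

Pull out 2: since 1739 ≡ 3 (mod 8), (2/1739) = -1.
Reciprocity: 7 ≡ 3 and 1739 ≡ 3 (mod 4), so (7/1739) = −(1739/7).
Reduce top mod 7: now compute (3/7).
Reciprocity: 3 ≡ 3 and 7 ≡ 3 (mod 4), so (3/7) = −(7/3).
Reduce top mod 3: now compute (1/3).
Reached (1/3) = 1. Collecting the sign flips along the way, the symbol is -1.

-1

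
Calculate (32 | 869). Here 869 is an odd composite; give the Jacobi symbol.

-1

Pull out 2^5: since 869 ≡ 5 (mod 8), (2/869) = -1, so (2/869)^5 = -1.
Reached (1/869) = 1. Collecting the sign flips along the way, the symbol is -1.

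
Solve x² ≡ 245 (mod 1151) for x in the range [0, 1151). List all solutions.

Since 1151 ≡ 3 (mod 4), a square root of 245 is 245^((1151+1)/4) = 245^288 mod 1151.
Repeated squaring: 245^2≡173, 245^4≡3, 245^8≡9, 245^16≡81, 245^32≡806, 245^64≡472, 245^128≡641, 245^256≡1125 (mod 1151).
245^288 = 245^(256+32) ≡ 913 (mod 1151).
Check: 913² = 833569 ≡ 245 (mod 1151). The two roots are 238 and 913.

238, 913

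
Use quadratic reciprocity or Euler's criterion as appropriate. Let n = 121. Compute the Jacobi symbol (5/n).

Reciprocity: 5 ≡ 1 and 121 ≡ 1 (mod 4), so (5/121) = +(121/5).
Reduce top mod 5: now compute (1/5).
Reached (1/5) = 1. Collecting the sign flips along the way, the symbol is +1.

1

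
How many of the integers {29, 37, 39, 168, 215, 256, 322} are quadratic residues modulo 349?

5

(29/349) = +1 → QR.
(37/349) = +1 → QR.
(39/349) = -1 → non-residue.
(168/349) = +1 → QR.
(215/349) = -1 → non-residue.
(256/349) = +1 → QR.
(322/349) = +1 → QR.
Total quadratic residues among the 7: 5.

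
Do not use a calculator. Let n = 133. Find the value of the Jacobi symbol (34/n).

Pull out 2: since 133 ≡ 5 (mod 8), (2/133) = -1.
Reciprocity: 17 ≡ 1 and 133 ≡ 1 (mod 4), so (17/133) = +(133/17).
Reduce top mod 17: now compute (14/17).
Pull out 2: since 17 ≡ 1 (mod 8), (2/17) = +1.
Reciprocity: 7 ≡ 3 and 17 ≡ 1 (mod 4), so (7/17) = +(17/7).
Reduce top mod 7: now compute (3/7).
Reciprocity: 3 ≡ 3 and 7 ≡ 3 (mod 4), so (3/7) = −(7/3).
Reduce top mod 3: now compute (1/3).
Reached (1/3) = 1. Collecting the sign flips along the way, the symbol is +1.

1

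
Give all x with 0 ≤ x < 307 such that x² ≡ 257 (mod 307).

Since 307 ≡ 3 (mod 4), a square root of 257 is 257^((307+1)/4) = 257^77 mod 307.
Repeated squaring: 257^2≡44, 257^4≡94, 257^8≡240, 257^16≡191, 257^32≡255, 257^64≡248 (mod 307).
257^77 = 257^(64+8+4+1) ≡ 233 (mod 307).
Check: 233² = 54289 ≡ 257 (mod 307). The two roots are 74 and 233.

74, 233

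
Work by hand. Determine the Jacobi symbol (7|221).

Reciprocity: 7 ≡ 3 and 221 ≡ 1 (mod 4), so (7/221) = +(221/7).
Reduce top mod 7: now compute (4/7).
Pull out 2^2: since 7 ≡ 7 (mod 8), (2/7) = +1, so (2/7)^2 = +1.
Reached (1/7) = 1. Collecting the sign flips along the way, the symbol is +1.

1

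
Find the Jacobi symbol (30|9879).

Pull out 2: since 9879 ≡ 7 (mod 8), (2/9879) = +1.
Reciprocity: 15 ≡ 3 and 9879 ≡ 3 (mod 4), so (15/9879) = −(9879/15).
Reduce top mod 15: now compute (9/15).
Reciprocity: 9 ≡ 1 and 15 ≡ 3 (mod 4), so (9/15) = +(15/9).
Reduce top mod 9: now compute (6/9).
Pull out 2: since 9 ≡ 1 (mod 8), (2/9) = +1.
Reciprocity: 3 ≡ 3 and 9 ≡ 1 (mod 4), so (3/9) = +(9/3).
Reduce top mod 3: now compute (0/3).
Top reduces to 0: gcd > 1, so the symbol is 0.

0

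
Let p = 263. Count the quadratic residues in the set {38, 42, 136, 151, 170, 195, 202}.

2

(38/263) = -1 → non-residue.
(42/263) = -1 → non-residue.
(136/263) = +1 → QR.
(151/263) = +1 → QR.
(170/263) = -1 → non-residue.
(195/263) = -1 → non-residue.
(202/263) = -1 → non-residue.
Total quadratic residues among the 7: 2.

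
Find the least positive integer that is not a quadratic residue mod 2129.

(2/2129) = +1, so 2 is a residue.
(3/2129) = −1, so 3 is the smallest positive non-residue mod 2129.

3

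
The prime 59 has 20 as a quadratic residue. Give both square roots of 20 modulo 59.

16, 43

Since 59 ≡ 3 (mod 4), a square root of 20 is 20^((59+1)/4) = 20^15 mod 59.
Repeated squaring: 20^2≡46, 20^4≡51, 20^8≡5 (mod 59).
20^15 = 20^(8+4+2+1) ≡ 16 (mod 59).
Check: 16² = 256 ≡ 20 (mod 59). The two roots are 16 and 43.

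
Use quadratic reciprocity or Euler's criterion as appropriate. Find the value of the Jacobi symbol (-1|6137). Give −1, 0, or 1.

1

First reduce: -1 ≡ 6136 (mod 6137).
Pull out 2^3: since 6137 ≡ 1 (mod 8), (2/6137) = +1, so (2/6137)^3 = +1.
Reciprocity: 767 ≡ 3 and 6137 ≡ 1 (mod 4), so (767/6137) = +(6137/767).
Reduce top mod 767: now compute (1/767).
Reached (1/767) = 1. Collecting the sign flips along the way, the symbol is +1.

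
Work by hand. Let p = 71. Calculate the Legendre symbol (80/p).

First reduce: 80 ≡ 9 (mod 71).
Reciprocity: 9 ≡ 1 and 71 ≡ 3 (mod 4), so (9/71) = +(71/9).
Reduce top mod 9: now compute (8/9).
Pull out 2^3: since 9 ≡ 1 (mod 8), (2/9) = +1, so (2/9)^3 = +1.
Reached (1/9) = 1. Collecting the sign flips along the way, the symbol is +1.

1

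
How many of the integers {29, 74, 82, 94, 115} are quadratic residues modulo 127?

(29/127) = -1 → non-residue.
(74/127) = +1 → QR.
(82/127) = +1 → QR.
(94/127) = +1 → QR.
(115/127) = +1 → QR.
Total quadratic residues among the 5: 4.

4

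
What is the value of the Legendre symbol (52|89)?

Pull out 2^2: since 89 ≡ 1 (mod 8), (2/89) = +1, so (2/89)^2 = +1.
Reciprocity: 13 ≡ 1 and 89 ≡ 1 (mod 4), so (13/89) = +(89/13).
Reduce top mod 13: now compute (11/13).
Reciprocity: 11 ≡ 3 and 13 ≡ 1 (mod 4), so (11/13) = +(13/11).
Reduce top mod 11: now compute (2/11).
Pull out 2: since 11 ≡ 3 (mod 8), (2/11) = -1.
Reached (1/11) = 1. Collecting the sign flips along the way, the symbol is -1.

-1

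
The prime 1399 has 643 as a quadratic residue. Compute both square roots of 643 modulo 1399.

196, 1203

Since 1399 ≡ 3 (mod 4), a square root of 643 is 643^((1399+1)/4) = 643^350 mod 1399.
Repeated squaring: 643^2≡744, 643^4≡931, 643^8≡780, 643^16≡1234, 643^32≡644, 643^64≡632, 643^128≡709, 643^256≡440 (mod 1399).
643^350 = 643^(256+64+16+8+4+2) ≡ 196 (mod 1399).
Check: 196² = 38416 ≡ 643 (mod 1399). The two roots are 196 and 1203.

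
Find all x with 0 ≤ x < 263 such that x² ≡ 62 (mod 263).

59, 204

Since 263 ≡ 3 (mod 4), a square root of 62 is 62^((263+1)/4) = 62^66 mod 263.
Repeated squaring: 62^2≡162, 62^4≡207, 62^8≡243, 62^16≡137, 62^32≡96, 62^64≡11 (mod 263).
62^66 = 62^(64+2) ≡ 204 (mod 263).
Check: 204² = 41616 ≡ 62 (mod 263). The two roots are 59 and 204.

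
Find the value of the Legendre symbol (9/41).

1

Reciprocity: 9 ≡ 1 and 41 ≡ 1 (mod 4), so (9/41) = +(41/9).
Reduce top mod 9: now compute (5/9).
Reciprocity: 5 ≡ 1 and 9 ≡ 1 (mod 4), so (5/9) = +(9/5).
Reduce top mod 5: now compute (4/5).
Pull out 2^2: since 5 ≡ 5 (mod 8), (2/5) = -1, so (2/5)^2 = +1.
Reached (1/5) = 1. Collecting the sign flips along the way, the symbol is +1.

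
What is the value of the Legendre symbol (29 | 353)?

1

Reciprocity: 29 ≡ 1 and 353 ≡ 1 (mod 4), so (29/353) = +(353/29).
Reduce top mod 29: now compute (5/29).
Reciprocity: 5 ≡ 1 and 29 ≡ 1 (mod 4), so (5/29) = +(29/5).
Reduce top mod 5: now compute (4/5).
Pull out 2^2: since 5 ≡ 5 (mod 8), (2/5) = -1, so (2/5)^2 = +1.
Reached (1/5) = 1. Collecting the sign flips along the way, the symbol is +1.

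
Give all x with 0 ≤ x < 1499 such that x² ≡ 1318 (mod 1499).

Since 1499 ≡ 3 (mod 4), a square root of 1318 is 1318^((1499+1)/4) = 1318^375 mod 1499.
Repeated squaring: 1318^2≡1282, 1318^4≡620, 1318^8≡656, 1318^16≡123, 1318^32≡139, 1318^64≡1333, 1318^128≡574, 1318^256≡1195 (mod 1499).
1318^375 = 1318^(256+64+32+16+4+2+1) ≡ 987 (mod 1499).
Check: 987² = 974169 ≡ 1318 (mod 1499). The two roots are 512 and 987.

512, 987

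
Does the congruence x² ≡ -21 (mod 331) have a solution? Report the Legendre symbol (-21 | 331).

Euler's criterion: (-21/331) ≡ 310^165 (mod 331).
310^2 ≡ 110 (mod 331)
310^4 ≡ 184 (mod 331)
310^8 ≡ 94 (mod 331)
310^16 ≡ 230 (mod 331)
310^32 ≡ 271 (mod 331)
310^64 ≡ 290 (mod 331)
310^128 ≡ 26 (mod 331)
310^165 = 310^(128+32+4+1) ≡ 330 (mod 331).
Result is 330 ≡ −1, so (-21/331) = −1.

-1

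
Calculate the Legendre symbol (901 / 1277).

Reciprocity: 901 ≡ 1 and 1277 ≡ 1 (mod 4), so (901/1277) = +(1277/901).
Reduce top mod 901: now compute (376/901).
Pull out 2^3: since 901 ≡ 5 (mod 8), (2/901) = -1, so (2/901)^3 = -1.
Reciprocity: 47 ≡ 3 and 901 ≡ 1 (mod 4), so (47/901) = +(901/47).
Reduce top mod 47: now compute (8/47).
Pull out 2^3: since 47 ≡ 7 (mod 8), (2/47) = +1, so (2/47)^3 = +1.
Reached (1/47) = 1. Collecting the sign flips along the way, the symbol is -1.

-1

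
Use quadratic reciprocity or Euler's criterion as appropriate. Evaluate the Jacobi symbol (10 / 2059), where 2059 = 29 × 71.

Pull out 2: since 2059 ≡ 3 (mod 8), (2/2059) = -1.
Reciprocity: 5 ≡ 1 and 2059 ≡ 3 (mod 4), so (5/2059) = +(2059/5).
Reduce top mod 5: now compute (4/5).
Pull out 2^2: since 5 ≡ 5 (mod 8), (2/5) = -1, so (2/5)^2 = +1.
Reached (1/5) = 1. Collecting the sign flips along the way, the symbol is -1.

-1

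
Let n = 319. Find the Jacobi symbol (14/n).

-1

Pull out 2: since 319 ≡ 7 (mod 8), (2/319) = +1.
Reciprocity: 7 ≡ 3 and 319 ≡ 3 (mod 4), so (7/319) = −(319/7).
Reduce top mod 7: now compute (4/7).
Pull out 2^2: since 7 ≡ 7 (mod 8), (2/7) = +1, so (2/7)^2 = +1.
Reached (1/7) = 1. Collecting the sign flips along the way, the symbol is -1.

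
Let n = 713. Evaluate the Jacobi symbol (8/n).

1

Pull out 2^3: since 713 ≡ 1 (mod 8), (2/713) = +1, so (2/713)^3 = +1.
Reached (1/713) = 1. Collecting the sign flips along the way, the symbol is +1.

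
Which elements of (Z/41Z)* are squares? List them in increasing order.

1,2,4,5,8,9,10,16,18,20,21,23,25,31,32,33,36,37,39,40

Square k = 1,…,20 (k and 41−k give the same square):
1²=1, 2²=4, 3²=9, 4²=16, 5²=25, 6²=36, 7²≡8, 8²≡23, 9²≡40, 10²≡18, 11²≡39, 12²≡21, 13²≡5, 14²≡32, 15²≡20, 16²≡10, 17²≡2, 18²≡37, 19²≡33, 20²≡31 (mod 41).
So the quadratic residues mod 41 are {1, 2, 4, 5, 8, 9, 10, 16, 18, 20, 21, 23, 25, 31, 32, 33, 36, 37, 39, 40}.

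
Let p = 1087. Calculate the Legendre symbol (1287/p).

1

Euler's criterion: (1287/1087) ≡ 200^543 (mod 1087).
200^2 ≡ 868 (mod 1087)
200^4 ≡ 133 (mod 1087)
200^8 ≡ 297 (mod 1087)
200^16 ≡ 162 (mod 1087)
200^32 ≡ 156 (mod 1087)
200^64 ≡ 422 (mod 1087)
200^128 ≡ 903 (mod 1087)
200^256 ≡ 159 (mod 1087)
200^512 ≡ 280 (mod 1087)
200^543 = 200^(512+16+8+4+2+1) ≡ 1 (mod 1087).
Result is 1, so (1287/1087) = 1.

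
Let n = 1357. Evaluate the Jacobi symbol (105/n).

Reciprocity: 105 ≡ 1 and 1357 ≡ 1 (mod 4), so (105/1357) = +(1357/105).
Reduce top mod 105: now compute (97/105).
Reciprocity: 97 ≡ 1 and 105 ≡ 1 (mod 4), so (97/105) = +(105/97).
Reduce top mod 97: now compute (8/97).
Pull out 2^3: since 97 ≡ 1 (mod 8), (2/97) = +1, so (2/97)^3 = +1.
Reached (1/97) = 1. Collecting the sign flips along the way, the symbol is +1.

1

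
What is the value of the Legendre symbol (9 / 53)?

Reciprocity: 9 ≡ 1 and 53 ≡ 1 (mod 4), so (9/53) = +(53/9).
Reduce top mod 9: now compute (8/9).
Pull out 2^3: since 9 ≡ 1 (mod 8), (2/9) = +1, so (2/9)^3 = +1.
Reached (1/9) = 1. Collecting the sign flips along the way, the symbol is +1.

1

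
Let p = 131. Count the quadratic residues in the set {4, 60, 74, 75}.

(4/131) = +1 → QR.
(60/131) = +1 → QR.
(74/131) = +1 → QR.
(75/131) = +1 → QR.
Total quadratic residues among the 4: 4.

4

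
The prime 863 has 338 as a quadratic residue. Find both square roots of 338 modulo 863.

189, 674

Since 863 ≡ 3 (mod 4), a square root of 338 is 338^((863+1)/4) = 338^216 mod 863.
Repeated squaring: 338^2≡328, 338^4≡572, 338^8≡107, 338^16≡230, 338^32≡257, 338^64≡461, 338^128≡223 (mod 863).
338^216 = 338^(128+64+16+8) ≡ 674 (mod 863).
Check: 674² = 454276 ≡ 338 (mod 863). The two roots are 189 and 674.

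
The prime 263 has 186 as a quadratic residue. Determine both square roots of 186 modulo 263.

42, 221

Since 263 ≡ 3 (mod 4), a square root of 186 is 186^((263+1)/4) = 186^66 mod 263.
Repeated squaring: 186^2≡143, 186^4≡198, 186^8≡17, 186^16≡26, 186^32≡150, 186^64≡145 (mod 263).
186^66 = 186^(64+2) ≡ 221 (mod 263).
Check: 221² = 48841 ≡ 186 (mod 263). The two roots are 42 and 221.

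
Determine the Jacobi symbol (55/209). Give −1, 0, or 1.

0

Reciprocity: 55 ≡ 3 and 209 ≡ 1 (mod 4), so (55/209) = +(209/55).
Reduce top mod 55: now compute (44/55).
Pull out 2^2: since 55 ≡ 7 (mod 8), (2/55) = +1, so (2/55)^2 = +1.
Reciprocity: 11 ≡ 3 and 55 ≡ 3 (mod 4), so (11/55) = −(55/11).
Reduce top mod 11: now compute (0/11).
Top reduces to 0: gcd > 1, so the symbol is 0.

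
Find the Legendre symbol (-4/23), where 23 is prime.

First reduce: -4 ≡ 19 (mod 23).
Reciprocity: 19 ≡ 3 and 23 ≡ 3 (mod 4), so (19/23) = −(23/19).
Reduce top mod 19: now compute (4/19).
Pull out 2^2: since 19 ≡ 3 (mod 8), (2/19) = -1, so (2/19)^2 = +1.
Reached (1/19) = 1. Collecting the sign flips along the way, the symbol is -1.

-1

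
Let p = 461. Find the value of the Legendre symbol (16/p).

Pull out 2^4: since 461 ≡ 5 (mod 8), (2/461) = -1, so (2/461)^4 = +1.
Reached (1/461) = 1. Collecting the sign flips along the way, the symbol is +1.

1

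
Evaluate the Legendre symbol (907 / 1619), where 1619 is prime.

Reciprocity: 907 ≡ 3 and 1619 ≡ 3 (mod 4), so (907/1619) = −(1619/907).
Reduce top mod 907: now compute (712/907).
Pull out 2^3: since 907 ≡ 3 (mod 8), (2/907) = -1, so (2/907)^3 = -1.
Reciprocity: 89 ≡ 1 and 907 ≡ 3 (mod 4), so (89/907) = +(907/89).
Reduce top mod 89: now compute (17/89).
Reciprocity: 17 ≡ 1 and 89 ≡ 1 (mod 4), so (17/89) = +(89/17).
Reduce top mod 17: now compute (4/17).
Pull out 2^2: since 17 ≡ 1 (mod 8), (2/17) = +1, so (2/17)^2 = +1.
Reached (1/17) = 1. Collecting the sign flips along the way, the symbol is +1.

1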